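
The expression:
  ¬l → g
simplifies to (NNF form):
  g ∨ l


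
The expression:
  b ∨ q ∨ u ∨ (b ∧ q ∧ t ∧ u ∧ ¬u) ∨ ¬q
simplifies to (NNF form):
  True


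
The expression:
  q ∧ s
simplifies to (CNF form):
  q ∧ s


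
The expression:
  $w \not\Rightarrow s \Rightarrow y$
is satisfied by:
  {y: True, s: True, w: False}
  {y: True, w: False, s: False}
  {s: True, w: False, y: False}
  {s: False, w: False, y: False}
  {y: True, s: True, w: True}
  {y: True, w: True, s: False}
  {s: True, w: True, y: False}


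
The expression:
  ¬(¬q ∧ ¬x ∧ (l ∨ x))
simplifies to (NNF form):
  q ∨ x ∨ ¬l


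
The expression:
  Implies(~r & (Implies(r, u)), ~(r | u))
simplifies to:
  r | ~u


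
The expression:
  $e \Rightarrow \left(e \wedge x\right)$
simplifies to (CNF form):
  $x \vee \neg e$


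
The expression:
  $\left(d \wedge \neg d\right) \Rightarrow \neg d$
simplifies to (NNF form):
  $\text{True}$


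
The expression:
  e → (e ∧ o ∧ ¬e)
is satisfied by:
  {e: False}


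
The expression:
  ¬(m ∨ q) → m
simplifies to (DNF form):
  m ∨ q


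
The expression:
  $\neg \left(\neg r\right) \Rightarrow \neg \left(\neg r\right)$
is always true.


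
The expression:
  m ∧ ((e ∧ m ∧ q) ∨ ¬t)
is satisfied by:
  {m: True, q: True, e: True, t: False}
  {m: True, q: True, e: False, t: False}
  {m: True, e: True, t: False, q: False}
  {m: True, e: False, t: False, q: False}
  {m: True, q: True, t: True, e: True}


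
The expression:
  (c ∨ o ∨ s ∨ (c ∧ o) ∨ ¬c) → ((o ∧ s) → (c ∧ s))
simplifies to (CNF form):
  c ∨ ¬o ∨ ¬s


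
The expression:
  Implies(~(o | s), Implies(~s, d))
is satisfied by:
  {d: True, o: True, s: True}
  {d: True, o: True, s: False}
  {d: True, s: True, o: False}
  {d: True, s: False, o: False}
  {o: True, s: True, d: False}
  {o: True, s: False, d: False}
  {s: True, o: False, d: False}


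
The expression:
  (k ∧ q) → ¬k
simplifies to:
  ¬k ∨ ¬q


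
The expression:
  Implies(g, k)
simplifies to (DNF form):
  k | ~g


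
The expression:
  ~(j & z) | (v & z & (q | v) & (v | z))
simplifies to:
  v | ~j | ~z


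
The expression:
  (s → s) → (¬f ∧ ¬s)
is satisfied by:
  {f: False, s: False}


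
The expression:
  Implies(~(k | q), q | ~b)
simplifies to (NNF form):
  k | q | ~b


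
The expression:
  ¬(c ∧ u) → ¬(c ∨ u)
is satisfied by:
  {c: False, u: False}
  {u: True, c: True}


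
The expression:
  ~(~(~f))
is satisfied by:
  {f: False}


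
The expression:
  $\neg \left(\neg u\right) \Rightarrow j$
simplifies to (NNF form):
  $j \vee \neg u$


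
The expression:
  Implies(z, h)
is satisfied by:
  {h: True, z: False}
  {z: False, h: False}
  {z: True, h: True}


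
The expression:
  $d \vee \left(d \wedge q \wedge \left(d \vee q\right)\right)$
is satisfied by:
  {d: True}


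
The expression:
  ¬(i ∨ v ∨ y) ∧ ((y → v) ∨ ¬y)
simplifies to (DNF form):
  ¬i ∧ ¬v ∧ ¬y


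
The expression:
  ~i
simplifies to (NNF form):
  ~i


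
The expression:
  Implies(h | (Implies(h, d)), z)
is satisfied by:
  {z: True}


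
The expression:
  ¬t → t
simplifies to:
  t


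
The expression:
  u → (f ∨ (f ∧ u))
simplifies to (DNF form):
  f ∨ ¬u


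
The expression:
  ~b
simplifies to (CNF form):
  ~b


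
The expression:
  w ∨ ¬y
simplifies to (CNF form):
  w ∨ ¬y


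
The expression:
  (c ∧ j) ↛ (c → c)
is never true.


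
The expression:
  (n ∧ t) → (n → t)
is always true.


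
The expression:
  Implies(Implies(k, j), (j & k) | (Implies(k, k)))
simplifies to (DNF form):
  True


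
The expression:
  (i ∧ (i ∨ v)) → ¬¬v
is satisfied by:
  {v: True, i: False}
  {i: False, v: False}
  {i: True, v: True}


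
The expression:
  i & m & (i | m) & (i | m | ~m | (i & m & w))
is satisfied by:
  {m: True, i: True}


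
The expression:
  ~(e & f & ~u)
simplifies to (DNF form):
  u | ~e | ~f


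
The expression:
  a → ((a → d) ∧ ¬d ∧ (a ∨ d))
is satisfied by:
  {a: False}


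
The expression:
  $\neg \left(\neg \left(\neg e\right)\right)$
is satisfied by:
  {e: False}


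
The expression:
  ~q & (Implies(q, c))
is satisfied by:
  {q: False}


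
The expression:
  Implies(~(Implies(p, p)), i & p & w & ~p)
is always true.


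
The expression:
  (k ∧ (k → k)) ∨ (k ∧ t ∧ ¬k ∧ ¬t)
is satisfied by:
  {k: True}


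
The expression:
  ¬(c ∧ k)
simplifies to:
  ¬c ∨ ¬k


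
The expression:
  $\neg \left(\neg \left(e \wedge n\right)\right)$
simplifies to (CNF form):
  $e \wedge n$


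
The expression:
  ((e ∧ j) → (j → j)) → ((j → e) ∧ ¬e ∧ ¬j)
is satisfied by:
  {e: False, j: False}


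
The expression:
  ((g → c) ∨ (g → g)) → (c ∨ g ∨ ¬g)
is always true.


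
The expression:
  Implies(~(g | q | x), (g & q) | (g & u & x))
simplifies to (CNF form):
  g | q | x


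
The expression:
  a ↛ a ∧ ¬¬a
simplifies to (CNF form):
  False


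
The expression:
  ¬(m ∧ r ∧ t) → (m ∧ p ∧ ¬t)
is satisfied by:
  {m: True, r: True, p: True, t: False}
  {m: True, p: True, t: False, r: False}
  {m: True, r: True, t: True, p: True}
  {m: True, r: True, t: True, p: False}


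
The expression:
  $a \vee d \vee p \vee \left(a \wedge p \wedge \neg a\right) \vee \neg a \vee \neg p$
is always true.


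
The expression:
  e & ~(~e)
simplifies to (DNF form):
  e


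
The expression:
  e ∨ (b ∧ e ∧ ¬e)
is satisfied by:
  {e: True}


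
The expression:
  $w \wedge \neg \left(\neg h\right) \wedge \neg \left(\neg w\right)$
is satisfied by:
  {h: True, w: True}


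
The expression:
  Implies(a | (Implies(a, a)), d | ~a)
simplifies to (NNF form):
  d | ~a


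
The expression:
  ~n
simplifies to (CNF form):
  ~n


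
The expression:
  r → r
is always true.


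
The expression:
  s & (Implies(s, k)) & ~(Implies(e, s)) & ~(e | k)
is never true.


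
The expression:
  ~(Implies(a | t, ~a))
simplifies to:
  a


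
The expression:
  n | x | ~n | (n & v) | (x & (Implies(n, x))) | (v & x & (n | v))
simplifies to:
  True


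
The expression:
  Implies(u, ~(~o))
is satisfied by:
  {o: True, u: False}
  {u: False, o: False}
  {u: True, o: True}


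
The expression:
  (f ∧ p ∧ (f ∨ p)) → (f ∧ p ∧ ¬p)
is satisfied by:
  {p: False, f: False}
  {f: True, p: False}
  {p: True, f: False}


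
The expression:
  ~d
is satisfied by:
  {d: False}


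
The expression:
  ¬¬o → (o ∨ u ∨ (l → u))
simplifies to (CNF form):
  True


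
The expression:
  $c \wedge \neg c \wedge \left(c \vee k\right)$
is never true.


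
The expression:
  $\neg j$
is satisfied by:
  {j: False}


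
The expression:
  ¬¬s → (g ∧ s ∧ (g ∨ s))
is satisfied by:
  {g: True, s: False}
  {s: False, g: False}
  {s: True, g: True}


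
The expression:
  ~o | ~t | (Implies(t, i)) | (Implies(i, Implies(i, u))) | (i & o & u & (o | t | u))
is always true.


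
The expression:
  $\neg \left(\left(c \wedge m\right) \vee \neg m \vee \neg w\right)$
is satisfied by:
  {m: True, w: True, c: False}


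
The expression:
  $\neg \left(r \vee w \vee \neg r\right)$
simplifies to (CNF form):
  $\text{False}$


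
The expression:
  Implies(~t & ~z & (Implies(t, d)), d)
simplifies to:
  d | t | z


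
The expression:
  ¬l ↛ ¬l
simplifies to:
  False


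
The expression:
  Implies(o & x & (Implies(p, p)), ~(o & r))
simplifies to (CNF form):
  ~o | ~r | ~x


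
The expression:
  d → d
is always true.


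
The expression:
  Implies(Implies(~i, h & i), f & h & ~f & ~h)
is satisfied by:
  {i: False}


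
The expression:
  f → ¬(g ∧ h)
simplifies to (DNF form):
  ¬f ∨ ¬g ∨ ¬h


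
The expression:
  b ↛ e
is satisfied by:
  {b: True, e: False}


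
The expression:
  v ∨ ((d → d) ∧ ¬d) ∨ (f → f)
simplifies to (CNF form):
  True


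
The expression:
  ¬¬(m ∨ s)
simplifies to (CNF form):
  m ∨ s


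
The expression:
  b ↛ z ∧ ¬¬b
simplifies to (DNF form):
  b ∧ ¬z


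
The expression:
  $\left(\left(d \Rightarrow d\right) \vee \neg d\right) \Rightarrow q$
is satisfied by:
  {q: True}


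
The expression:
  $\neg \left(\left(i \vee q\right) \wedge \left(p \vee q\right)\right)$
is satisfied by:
  {q: False, p: False, i: False}
  {i: True, q: False, p: False}
  {p: True, q: False, i: False}


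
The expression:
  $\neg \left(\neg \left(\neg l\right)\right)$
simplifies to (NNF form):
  $\neg l$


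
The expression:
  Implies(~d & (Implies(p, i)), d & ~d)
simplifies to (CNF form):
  (d | p) & (d | ~i)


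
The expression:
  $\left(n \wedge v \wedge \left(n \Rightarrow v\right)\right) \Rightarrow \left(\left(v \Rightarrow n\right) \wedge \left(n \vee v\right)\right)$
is always true.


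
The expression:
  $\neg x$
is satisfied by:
  {x: False}


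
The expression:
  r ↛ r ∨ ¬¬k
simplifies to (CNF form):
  k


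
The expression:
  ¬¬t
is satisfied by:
  {t: True}


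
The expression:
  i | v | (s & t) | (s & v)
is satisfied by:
  {i: True, t: True, v: True, s: True}
  {i: True, t: True, v: True, s: False}
  {i: True, v: True, s: True, t: False}
  {i: True, v: True, s: False, t: False}
  {i: True, t: True, s: True, v: False}
  {i: True, t: True, s: False, v: False}
  {i: True, s: True, v: False, t: False}
  {i: True, s: False, v: False, t: False}
  {t: True, v: True, s: True, i: False}
  {t: True, v: True, s: False, i: False}
  {v: True, s: True, i: False, t: False}
  {v: True, i: False, s: False, t: False}
  {t: True, s: True, i: False, v: False}


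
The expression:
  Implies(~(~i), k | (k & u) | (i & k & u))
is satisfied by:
  {k: True, i: False}
  {i: False, k: False}
  {i: True, k: True}


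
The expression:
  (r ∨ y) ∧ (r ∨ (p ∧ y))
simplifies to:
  r ∨ (p ∧ y)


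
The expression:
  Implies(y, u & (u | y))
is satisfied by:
  {u: True, y: False}
  {y: False, u: False}
  {y: True, u: True}


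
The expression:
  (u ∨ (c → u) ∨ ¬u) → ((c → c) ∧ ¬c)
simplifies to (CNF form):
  ¬c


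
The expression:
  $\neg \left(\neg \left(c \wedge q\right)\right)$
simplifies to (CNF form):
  $c \wedge q$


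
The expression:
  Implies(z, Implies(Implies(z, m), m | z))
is always true.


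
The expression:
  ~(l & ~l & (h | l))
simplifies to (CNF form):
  True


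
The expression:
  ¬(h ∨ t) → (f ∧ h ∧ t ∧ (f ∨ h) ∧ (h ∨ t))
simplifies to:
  h ∨ t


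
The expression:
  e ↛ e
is never true.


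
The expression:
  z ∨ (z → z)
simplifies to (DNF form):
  True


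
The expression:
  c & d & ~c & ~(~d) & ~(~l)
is never true.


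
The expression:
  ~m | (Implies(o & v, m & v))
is always true.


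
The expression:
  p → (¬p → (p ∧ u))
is always true.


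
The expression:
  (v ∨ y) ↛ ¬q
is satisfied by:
  {y: True, v: True, q: True}
  {y: True, q: True, v: False}
  {v: True, q: True, y: False}


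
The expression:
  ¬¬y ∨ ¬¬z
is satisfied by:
  {y: True, z: True}
  {y: True, z: False}
  {z: True, y: False}


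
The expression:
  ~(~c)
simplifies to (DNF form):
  c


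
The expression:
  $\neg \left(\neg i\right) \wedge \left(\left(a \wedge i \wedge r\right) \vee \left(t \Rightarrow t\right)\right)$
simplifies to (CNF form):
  $i$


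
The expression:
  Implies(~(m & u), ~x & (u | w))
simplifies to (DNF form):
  (m & u) | (u & ~x) | (w & ~x)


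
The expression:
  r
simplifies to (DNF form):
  r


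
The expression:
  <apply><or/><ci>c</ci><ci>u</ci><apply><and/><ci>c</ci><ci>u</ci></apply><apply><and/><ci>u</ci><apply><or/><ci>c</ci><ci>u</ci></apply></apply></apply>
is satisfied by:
  {c: True, u: True}
  {c: True, u: False}
  {u: True, c: False}


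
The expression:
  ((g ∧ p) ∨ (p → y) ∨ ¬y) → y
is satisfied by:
  {y: True}


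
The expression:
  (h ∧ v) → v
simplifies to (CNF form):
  True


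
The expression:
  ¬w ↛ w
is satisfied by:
  {w: False}


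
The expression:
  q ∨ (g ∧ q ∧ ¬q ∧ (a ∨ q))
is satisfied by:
  {q: True}


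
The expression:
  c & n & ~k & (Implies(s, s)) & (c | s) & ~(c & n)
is never true.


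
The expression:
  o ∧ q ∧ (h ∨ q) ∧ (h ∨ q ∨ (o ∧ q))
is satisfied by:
  {o: True, q: True}


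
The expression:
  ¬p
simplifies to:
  ¬p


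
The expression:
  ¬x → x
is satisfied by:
  {x: True}


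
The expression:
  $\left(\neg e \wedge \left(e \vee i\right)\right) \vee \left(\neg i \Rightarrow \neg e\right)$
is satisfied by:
  {i: True, e: False}
  {e: False, i: False}
  {e: True, i: True}


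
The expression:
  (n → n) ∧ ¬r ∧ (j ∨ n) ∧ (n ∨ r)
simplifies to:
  n ∧ ¬r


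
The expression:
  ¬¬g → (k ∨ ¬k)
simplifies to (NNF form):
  True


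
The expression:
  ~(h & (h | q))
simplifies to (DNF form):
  ~h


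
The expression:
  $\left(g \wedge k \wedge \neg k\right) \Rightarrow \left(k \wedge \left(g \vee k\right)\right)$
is always true.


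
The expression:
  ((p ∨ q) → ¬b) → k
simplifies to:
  k ∨ (b ∧ p) ∨ (b ∧ q)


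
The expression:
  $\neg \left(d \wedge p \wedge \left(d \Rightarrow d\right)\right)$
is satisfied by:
  {p: False, d: False}
  {d: True, p: False}
  {p: True, d: False}


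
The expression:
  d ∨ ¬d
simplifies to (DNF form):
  True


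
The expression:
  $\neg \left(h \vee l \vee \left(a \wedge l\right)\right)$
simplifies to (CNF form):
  $\neg h \wedge \neg l$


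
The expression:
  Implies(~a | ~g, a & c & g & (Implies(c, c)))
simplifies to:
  a & g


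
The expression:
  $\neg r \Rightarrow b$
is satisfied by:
  {r: True, b: True}
  {r: True, b: False}
  {b: True, r: False}


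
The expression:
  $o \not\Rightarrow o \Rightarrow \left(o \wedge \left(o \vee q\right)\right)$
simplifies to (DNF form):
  $\text{True}$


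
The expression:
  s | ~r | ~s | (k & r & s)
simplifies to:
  True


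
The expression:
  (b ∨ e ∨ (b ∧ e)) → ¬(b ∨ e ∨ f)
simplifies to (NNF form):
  ¬b ∧ ¬e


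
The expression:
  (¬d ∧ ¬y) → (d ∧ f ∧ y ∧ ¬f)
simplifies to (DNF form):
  d ∨ y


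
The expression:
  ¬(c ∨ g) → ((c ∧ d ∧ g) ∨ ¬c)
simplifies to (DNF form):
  True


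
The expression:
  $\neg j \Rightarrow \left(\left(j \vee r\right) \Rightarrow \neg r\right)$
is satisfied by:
  {j: True, r: False}
  {r: False, j: False}
  {r: True, j: True}


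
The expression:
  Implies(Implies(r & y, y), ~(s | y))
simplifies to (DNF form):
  ~s & ~y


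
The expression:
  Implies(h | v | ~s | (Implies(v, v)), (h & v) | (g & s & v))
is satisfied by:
  {v: True, h: True, s: True, g: True}
  {v: True, h: True, s: True, g: False}
  {v: True, h: True, g: True, s: False}
  {v: True, h: True, g: False, s: False}
  {v: True, s: True, g: True, h: False}


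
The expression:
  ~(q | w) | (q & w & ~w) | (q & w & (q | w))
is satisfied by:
  {w: False, q: False}
  {q: True, w: True}


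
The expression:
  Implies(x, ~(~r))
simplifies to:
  r | ~x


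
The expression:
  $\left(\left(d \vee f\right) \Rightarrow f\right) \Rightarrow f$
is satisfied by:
  {d: True, f: True}
  {d: True, f: False}
  {f: True, d: False}


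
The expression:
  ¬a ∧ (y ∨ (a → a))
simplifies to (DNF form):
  ¬a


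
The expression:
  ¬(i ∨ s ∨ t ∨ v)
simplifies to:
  ¬i ∧ ¬s ∧ ¬t ∧ ¬v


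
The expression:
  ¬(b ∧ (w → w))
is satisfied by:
  {b: False}


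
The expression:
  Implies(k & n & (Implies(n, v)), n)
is always true.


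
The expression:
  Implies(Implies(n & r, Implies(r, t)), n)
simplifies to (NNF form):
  n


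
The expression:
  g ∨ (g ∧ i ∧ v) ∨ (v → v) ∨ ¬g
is always true.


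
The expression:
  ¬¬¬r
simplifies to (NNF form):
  ¬r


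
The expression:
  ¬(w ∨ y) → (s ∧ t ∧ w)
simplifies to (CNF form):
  w ∨ y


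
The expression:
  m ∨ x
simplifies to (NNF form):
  m ∨ x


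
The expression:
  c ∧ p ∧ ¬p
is never true.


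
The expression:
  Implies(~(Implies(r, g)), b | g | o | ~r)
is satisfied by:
  {b: True, o: True, g: True, r: False}
  {b: True, o: True, g: False, r: False}
  {b: True, g: True, o: False, r: False}
  {b: True, g: False, o: False, r: False}
  {o: True, g: True, b: False, r: False}
  {o: True, g: False, b: False, r: False}
  {g: True, b: False, o: False, r: False}
  {g: False, b: False, o: False, r: False}
  {r: True, b: True, o: True, g: True}
  {r: True, b: True, o: True, g: False}
  {r: True, b: True, g: True, o: False}
  {r: True, b: True, g: False, o: False}
  {r: True, o: True, g: True, b: False}
  {r: True, o: True, g: False, b: False}
  {r: True, g: True, o: False, b: False}


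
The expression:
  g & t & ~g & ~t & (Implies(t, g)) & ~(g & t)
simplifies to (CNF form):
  False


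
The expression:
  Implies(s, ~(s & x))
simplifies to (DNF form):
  ~s | ~x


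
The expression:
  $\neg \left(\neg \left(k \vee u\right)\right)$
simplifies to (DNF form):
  $k \vee u$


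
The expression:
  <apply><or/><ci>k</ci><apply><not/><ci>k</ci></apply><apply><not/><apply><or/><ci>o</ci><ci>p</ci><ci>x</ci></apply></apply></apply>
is always true.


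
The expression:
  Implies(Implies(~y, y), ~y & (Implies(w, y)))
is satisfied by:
  {y: False}


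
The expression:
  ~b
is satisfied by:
  {b: False}


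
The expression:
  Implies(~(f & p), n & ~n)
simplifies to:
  f & p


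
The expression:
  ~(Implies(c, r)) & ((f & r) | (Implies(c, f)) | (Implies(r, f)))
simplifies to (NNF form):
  c & ~r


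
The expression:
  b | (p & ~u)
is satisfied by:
  {b: True, p: True, u: False}
  {b: True, p: False, u: False}
  {b: True, u: True, p: True}
  {b: True, u: True, p: False}
  {p: True, u: False, b: False}


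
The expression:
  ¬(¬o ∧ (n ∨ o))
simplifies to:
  o ∨ ¬n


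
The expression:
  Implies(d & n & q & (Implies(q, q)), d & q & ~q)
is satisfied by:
  {q: False, d: False, n: False}
  {n: True, q: False, d: False}
  {d: True, q: False, n: False}
  {n: True, d: True, q: False}
  {q: True, n: False, d: False}
  {n: True, q: True, d: False}
  {d: True, q: True, n: False}


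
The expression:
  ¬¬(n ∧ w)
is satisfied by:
  {w: True, n: True}


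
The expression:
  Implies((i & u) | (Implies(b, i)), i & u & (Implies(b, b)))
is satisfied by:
  {b: True, u: True, i: False}
  {b: True, u: False, i: False}
  {i: True, b: True, u: True}
  {i: True, u: True, b: False}


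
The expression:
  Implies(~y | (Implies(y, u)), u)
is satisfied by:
  {y: True, u: True}
  {y: True, u: False}
  {u: True, y: False}


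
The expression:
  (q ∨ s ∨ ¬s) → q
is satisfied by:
  {q: True}


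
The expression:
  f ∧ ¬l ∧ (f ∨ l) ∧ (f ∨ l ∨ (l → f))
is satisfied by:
  {f: True, l: False}


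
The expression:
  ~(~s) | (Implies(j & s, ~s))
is always true.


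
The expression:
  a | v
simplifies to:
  a | v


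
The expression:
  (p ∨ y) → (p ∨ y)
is always true.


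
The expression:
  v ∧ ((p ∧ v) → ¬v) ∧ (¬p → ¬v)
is never true.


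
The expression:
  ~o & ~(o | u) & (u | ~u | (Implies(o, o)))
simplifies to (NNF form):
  ~o & ~u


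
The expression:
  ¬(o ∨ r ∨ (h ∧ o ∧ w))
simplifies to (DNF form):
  ¬o ∧ ¬r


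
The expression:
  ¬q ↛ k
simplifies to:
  k ∨ ¬q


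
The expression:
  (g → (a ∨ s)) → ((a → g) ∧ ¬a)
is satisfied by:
  {a: False}


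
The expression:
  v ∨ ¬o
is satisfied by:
  {v: True, o: False}
  {o: False, v: False}
  {o: True, v: True}


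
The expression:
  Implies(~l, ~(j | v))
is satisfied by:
  {l: True, v: False, j: False}
  {j: True, l: True, v: False}
  {l: True, v: True, j: False}
  {j: True, l: True, v: True}
  {j: False, v: False, l: False}


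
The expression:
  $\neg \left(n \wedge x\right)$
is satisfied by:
  {x: False, n: False}
  {n: True, x: False}
  {x: True, n: False}


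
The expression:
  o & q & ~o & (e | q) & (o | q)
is never true.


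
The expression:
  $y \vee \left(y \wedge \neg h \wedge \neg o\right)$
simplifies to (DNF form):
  $y$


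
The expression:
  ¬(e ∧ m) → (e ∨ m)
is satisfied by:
  {m: True, e: True}
  {m: True, e: False}
  {e: True, m: False}


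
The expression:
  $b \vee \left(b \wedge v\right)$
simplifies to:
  $b$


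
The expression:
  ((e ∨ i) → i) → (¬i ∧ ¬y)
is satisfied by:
  {e: True, i: False, y: False}
  {i: False, y: False, e: False}
  {y: True, e: True, i: False}


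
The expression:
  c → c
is always true.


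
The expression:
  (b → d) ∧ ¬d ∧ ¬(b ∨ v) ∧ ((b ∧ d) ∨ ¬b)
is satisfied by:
  {d: False, v: False, b: False}


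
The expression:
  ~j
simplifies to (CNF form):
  ~j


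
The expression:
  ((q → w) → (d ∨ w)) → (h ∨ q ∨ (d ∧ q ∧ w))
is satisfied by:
  {q: True, h: True, w: False, d: False}
  {d: True, q: True, h: True, w: False}
  {q: True, h: True, w: True, d: False}
  {d: True, q: True, h: True, w: True}
  {q: True, w: False, h: False, d: False}
  {q: True, d: True, w: False, h: False}
  {q: True, w: True, h: False, d: False}
  {q: True, d: True, w: True, h: False}
  {h: True, d: False, w: False, q: False}
  {d: True, h: True, w: False, q: False}
  {h: True, w: True, d: False, q: False}
  {d: True, h: True, w: True, q: False}
  {d: False, w: False, h: False, q: False}


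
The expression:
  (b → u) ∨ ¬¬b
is always true.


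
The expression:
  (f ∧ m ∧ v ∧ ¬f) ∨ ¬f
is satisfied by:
  {f: False}


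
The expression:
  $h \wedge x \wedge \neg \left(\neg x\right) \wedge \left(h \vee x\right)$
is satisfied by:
  {h: True, x: True}


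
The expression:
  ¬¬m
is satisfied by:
  {m: True}


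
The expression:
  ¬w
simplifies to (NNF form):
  ¬w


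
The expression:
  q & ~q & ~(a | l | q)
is never true.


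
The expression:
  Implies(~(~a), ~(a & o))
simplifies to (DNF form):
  ~a | ~o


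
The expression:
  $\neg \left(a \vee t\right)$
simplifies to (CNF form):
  $\neg a \wedge \neg t$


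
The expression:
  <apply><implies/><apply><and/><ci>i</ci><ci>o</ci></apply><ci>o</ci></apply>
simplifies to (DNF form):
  <true/>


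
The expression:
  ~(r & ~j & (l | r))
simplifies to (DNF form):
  j | ~r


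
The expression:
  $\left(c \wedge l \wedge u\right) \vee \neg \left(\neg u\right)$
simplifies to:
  $u$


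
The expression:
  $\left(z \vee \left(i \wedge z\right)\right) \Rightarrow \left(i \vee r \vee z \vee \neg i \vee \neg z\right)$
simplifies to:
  $\text{True}$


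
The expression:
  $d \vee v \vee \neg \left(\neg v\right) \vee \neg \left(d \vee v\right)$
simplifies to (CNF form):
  $\text{True}$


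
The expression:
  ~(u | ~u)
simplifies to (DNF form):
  False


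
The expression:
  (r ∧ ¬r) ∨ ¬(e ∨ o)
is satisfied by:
  {e: False, o: False}


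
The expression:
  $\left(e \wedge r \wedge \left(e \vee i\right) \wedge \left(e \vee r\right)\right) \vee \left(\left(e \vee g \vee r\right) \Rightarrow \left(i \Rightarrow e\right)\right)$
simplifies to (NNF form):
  $e \vee \left(\neg g \wedge \neg r\right) \vee \neg i$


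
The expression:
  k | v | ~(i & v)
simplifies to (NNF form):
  True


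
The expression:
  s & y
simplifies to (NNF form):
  s & y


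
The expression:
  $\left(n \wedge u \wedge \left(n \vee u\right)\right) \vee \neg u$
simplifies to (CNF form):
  $n \vee \neg u$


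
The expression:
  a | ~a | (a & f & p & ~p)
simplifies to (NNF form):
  True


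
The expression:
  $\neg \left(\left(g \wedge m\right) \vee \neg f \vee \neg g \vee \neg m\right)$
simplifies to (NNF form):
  $\text{False}$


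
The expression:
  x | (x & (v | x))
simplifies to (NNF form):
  x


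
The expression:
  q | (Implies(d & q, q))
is always true.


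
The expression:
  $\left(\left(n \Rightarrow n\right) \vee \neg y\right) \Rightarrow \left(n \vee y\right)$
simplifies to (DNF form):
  $n \vee y$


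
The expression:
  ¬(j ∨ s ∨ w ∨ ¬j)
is never true.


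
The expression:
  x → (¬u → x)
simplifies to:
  True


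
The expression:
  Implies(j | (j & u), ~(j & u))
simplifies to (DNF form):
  ~j | ~u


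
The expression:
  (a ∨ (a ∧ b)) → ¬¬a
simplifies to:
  True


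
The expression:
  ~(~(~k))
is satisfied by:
  {k: False}


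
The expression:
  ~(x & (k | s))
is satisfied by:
  {s: False, x: False, k: False}
  {k: True, s: False, x: False}
  {s: True, k: False, x: False}
  {k: True, s: True, x: False}
  {x: True, k: False, s: False}


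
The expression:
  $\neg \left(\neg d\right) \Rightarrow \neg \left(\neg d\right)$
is always true.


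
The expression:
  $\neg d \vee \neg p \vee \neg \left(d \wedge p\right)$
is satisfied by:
  {p: False, d: False}
  {d: True, p: False}
  {p: True, d: False}


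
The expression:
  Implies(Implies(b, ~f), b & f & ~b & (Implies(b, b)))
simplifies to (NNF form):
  b & f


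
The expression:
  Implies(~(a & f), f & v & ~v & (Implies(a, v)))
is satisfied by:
  {a: True, f: True}


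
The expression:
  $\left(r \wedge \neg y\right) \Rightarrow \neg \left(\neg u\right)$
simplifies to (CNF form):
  $u \vee y \vee \neg r$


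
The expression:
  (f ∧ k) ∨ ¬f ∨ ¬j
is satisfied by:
  {k: True, j: False, f: False}
  {k: False, j: False, f: False}
  {f: True, k: True, j: False}
  {f: True, k: False, j: False}
  {j: True, k: True, f: False}
  {j: True, k: False, f: False}
  {j: True, f: True, k: True}


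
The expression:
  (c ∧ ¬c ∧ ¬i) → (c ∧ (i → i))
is always true.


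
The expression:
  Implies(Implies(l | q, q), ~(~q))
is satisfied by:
  {q: True, l: True}
  {q: True, l: False}
  {l: True, q: False}


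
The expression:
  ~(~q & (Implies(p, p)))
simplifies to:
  q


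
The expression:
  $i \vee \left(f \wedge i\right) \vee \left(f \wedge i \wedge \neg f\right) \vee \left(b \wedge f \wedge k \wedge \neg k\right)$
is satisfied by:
  {i: True}


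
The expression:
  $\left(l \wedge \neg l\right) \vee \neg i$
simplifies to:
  $\neg i$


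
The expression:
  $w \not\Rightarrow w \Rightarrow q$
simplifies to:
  $\text{True}$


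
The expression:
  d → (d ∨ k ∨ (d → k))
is always true.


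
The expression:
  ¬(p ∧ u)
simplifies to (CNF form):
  ¬p ∨ ¬u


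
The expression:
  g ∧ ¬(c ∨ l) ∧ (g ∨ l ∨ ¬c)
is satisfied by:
  {g: True, l: False, c: False}


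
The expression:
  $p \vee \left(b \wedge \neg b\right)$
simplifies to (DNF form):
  $p$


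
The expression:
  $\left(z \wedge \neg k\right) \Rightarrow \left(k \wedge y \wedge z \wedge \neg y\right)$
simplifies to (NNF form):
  $k \vee \neg z$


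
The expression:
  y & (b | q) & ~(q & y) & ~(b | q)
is never true.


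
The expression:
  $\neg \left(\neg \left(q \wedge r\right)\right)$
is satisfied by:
  {r: True, q: True}


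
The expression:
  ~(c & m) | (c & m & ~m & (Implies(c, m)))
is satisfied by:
  {m: False, c: False}
  {c: True, m: False}
  {m: True, c: False}


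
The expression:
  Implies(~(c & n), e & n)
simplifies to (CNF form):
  n & (c | e)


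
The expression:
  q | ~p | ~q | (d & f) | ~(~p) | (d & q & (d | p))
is always true.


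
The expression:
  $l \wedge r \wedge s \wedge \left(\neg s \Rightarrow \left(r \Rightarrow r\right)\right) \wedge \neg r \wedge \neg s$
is never true.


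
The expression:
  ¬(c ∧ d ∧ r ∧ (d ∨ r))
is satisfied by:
  {c: False, d: False, r: False}
  {r: True, c: False, d: False}
  {d: True, c: False, r: False}
  {r: True, d: True, c: False}
  {c: True, r: False, d: False}
  {r: True, c: True, d: False}
  {d: True, c: True, r: False}


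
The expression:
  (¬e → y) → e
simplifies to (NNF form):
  e ∨ ¬y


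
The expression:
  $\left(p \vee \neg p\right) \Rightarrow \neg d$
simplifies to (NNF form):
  $\neg d$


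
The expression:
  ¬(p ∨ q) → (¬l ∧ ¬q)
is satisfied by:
  {q: True, p: True, l: False}
  {q: True, l: False, p: False}
  {p: True, l: False, q: False}
  {p: False, l: False, q: False}
  {q: True, p: True, l: True}
  {q: True, l: True, p: False}
  {p: True, l: True, q: False}


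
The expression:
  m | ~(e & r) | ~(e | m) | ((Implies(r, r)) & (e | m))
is always true.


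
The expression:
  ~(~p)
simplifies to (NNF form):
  p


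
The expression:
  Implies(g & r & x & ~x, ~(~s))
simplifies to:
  True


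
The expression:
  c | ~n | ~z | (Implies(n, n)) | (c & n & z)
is always true.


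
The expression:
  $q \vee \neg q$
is always true.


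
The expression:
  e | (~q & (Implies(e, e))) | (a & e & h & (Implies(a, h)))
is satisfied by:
  {e: True, q: False}
  {q: False, e: False}
  {q: True, e: True}


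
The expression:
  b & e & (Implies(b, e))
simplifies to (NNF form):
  b & e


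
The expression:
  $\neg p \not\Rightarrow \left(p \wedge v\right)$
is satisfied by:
  {p: False}


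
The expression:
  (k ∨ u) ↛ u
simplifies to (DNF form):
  k ∧ ¬u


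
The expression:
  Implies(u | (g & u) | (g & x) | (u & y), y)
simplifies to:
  y | (~g & ~u) | (~u & ~x)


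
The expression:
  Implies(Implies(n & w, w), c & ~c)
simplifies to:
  False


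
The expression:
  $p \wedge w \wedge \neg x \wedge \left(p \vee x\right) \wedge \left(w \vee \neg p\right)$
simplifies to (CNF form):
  $p \wedge w \wedge \neg x$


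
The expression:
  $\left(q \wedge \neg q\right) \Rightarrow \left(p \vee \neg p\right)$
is always true.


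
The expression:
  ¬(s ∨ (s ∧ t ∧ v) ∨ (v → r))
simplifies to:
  v ∧ ¬r ∧ ¬s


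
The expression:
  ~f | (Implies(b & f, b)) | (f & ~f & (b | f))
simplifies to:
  True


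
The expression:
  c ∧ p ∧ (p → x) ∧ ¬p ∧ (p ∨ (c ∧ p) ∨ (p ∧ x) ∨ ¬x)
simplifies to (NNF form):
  False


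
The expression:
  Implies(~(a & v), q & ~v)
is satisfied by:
  {a: True, q: True, v: False}
  {q: True, v: False, a: False}
  {a: True, v: True, q: True}
  {a: True, v: True, q: False}


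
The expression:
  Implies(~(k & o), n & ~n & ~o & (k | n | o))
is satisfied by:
  {o: True, k: True}


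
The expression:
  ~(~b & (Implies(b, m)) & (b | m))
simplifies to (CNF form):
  b | ~m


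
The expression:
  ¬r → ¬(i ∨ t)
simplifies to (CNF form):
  (r ∨ ¬i) ∧ (r ∨ ¬t)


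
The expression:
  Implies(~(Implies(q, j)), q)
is always true.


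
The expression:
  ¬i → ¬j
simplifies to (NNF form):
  i ∨ ¬j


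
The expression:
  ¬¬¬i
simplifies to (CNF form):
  ¬i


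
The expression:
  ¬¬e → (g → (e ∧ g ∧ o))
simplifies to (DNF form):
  o ∨ ¬e ∨ ¬g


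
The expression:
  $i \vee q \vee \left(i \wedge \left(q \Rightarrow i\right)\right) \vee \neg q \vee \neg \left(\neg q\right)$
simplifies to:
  $\text{True}$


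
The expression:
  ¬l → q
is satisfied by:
  {q: True, l: True}
  {q: True, l: False}
  {l: True, q: False}


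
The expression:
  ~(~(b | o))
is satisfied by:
  {b: True, o: True}
  {b: True, o: False}
  {o: True, b: False}


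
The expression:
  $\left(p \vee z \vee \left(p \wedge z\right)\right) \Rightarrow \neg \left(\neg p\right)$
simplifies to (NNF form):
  $p \vee \neg z$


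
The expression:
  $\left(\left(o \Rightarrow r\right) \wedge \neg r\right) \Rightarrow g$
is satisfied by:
  {r: True, o: True, g: True}
  {r: True, o: True, g: False}
  {r: True, g: True, o: False}
  {r: True, g: False, o: False}
  {o: True, g: True, r: False}
  {o: True, g: False, r: False}
  {g: True, o: False, r: False}


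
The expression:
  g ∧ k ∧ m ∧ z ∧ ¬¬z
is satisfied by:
  {z: True, m: True, g: True, k: True}


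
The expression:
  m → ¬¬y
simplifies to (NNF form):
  y ∨ ¬m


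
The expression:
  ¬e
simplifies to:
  ¬e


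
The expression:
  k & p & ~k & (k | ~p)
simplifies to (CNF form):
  False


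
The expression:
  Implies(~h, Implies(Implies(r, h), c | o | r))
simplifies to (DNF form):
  c | h | o | r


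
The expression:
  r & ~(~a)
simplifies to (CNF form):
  a & r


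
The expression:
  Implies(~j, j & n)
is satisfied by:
  {j: True}


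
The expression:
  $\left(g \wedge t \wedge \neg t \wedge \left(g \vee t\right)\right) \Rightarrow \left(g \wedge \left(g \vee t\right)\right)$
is always true.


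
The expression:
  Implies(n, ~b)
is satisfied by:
  {n: False, b: False}
  {b: True, n: False}
  {n: True, b: False}


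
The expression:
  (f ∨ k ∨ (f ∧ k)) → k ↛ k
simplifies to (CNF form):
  ¬f ∧ ¬k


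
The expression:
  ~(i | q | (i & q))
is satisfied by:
  {q: False, i: False}


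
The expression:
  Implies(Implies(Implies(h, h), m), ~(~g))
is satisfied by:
  {g: True, m: False}
  {m: False, g: False}
  {m: True, g: True}


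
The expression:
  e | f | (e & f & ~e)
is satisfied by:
  {e: True, f: True}
  {e: True, f: False}
  {f: True, e: False}


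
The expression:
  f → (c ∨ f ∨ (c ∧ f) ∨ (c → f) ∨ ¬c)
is always true.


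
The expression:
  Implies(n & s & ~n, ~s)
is always true.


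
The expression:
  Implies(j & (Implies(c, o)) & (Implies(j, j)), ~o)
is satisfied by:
  {o: False, j: False}
  {j: True, o: False}
  {o: True, j: False}


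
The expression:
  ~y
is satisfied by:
  {y: False}


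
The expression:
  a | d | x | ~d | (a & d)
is always true.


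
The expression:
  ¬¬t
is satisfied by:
  {t: True}


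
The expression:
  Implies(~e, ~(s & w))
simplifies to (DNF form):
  e | ~s | ~w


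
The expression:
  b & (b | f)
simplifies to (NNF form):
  b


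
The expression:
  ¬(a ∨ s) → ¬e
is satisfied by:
  {s: True, a: True, e: False}
  {s: True, e: False, a: False}
  {a: True, e: False, s: False}
  {a: False, e: False, s: False}
  {s: True, a: True, e: True}
  {s: True, e: True, a: False}
  {a: True, e: True, s: False}


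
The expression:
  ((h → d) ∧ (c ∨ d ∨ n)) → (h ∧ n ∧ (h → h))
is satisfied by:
  {h: True, c: False, d: False, n: False}
  {n: True, h: True, c: False, d: False}
  {n: True, d: True, h: True, c: False}
  {h: True, c: True, n: False, d: False}
  {n: True, h: True, c: True, d: False}
  {n: True, d: True, h: True, c: True}
  {n: False, c: False, h: False, d: False}


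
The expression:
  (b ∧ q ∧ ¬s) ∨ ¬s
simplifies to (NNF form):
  ¬s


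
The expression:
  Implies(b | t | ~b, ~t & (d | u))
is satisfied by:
  {d: True, u: True, t: False}
  {d: True, t: False, u: False}
  {u: True, t: False, d: False}


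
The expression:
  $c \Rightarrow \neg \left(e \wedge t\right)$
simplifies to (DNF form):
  $\neg c \vee \neg e \vee \neg t$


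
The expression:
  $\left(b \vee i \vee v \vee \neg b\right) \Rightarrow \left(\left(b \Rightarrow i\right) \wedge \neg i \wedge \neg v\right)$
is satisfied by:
  {v: False, i: False, b: False}


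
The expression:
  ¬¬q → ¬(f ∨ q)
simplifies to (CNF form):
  ¬q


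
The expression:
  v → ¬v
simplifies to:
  ¬v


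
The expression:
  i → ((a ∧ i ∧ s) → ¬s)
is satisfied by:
  {s: False, a: False, i: False}
  {i: True, s: False, a: False}
  {a: True, s: False, i: False}
  {i: True, a: True, s: False}
  {s: True, i: False, a: False}
  {i: True, s: True, a: False}
  {a: True, s: True, i: False}


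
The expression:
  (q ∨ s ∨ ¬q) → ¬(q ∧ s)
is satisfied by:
  {s: False, q: False}
  {q: True, s: False}
  {s: True, q: False}


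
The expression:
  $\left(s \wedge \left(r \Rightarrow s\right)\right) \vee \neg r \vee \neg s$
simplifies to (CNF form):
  $\text{True}$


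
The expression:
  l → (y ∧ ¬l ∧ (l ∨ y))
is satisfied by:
  {l: False}


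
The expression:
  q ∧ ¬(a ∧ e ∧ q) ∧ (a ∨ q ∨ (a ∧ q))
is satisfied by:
  {q: True, e: False, a: False}
  {a: True, q: True, e: False}
  {e: True, q: True, a: False}


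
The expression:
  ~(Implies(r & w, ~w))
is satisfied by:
  {r: True, w: True}


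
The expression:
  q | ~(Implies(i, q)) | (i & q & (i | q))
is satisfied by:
  {i: True, q: True}
  {i: True, q: False}
  {q: True, i: False}


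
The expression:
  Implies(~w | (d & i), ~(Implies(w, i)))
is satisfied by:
  {w: True, d: False, i: False}
  {w: True, i: True, d: False}
  {w: True, d: True, i: False}


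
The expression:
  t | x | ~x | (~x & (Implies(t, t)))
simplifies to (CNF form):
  True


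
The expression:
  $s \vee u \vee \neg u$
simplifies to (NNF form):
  $\text{True}$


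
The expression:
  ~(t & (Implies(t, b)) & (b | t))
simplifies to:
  ~b | ~t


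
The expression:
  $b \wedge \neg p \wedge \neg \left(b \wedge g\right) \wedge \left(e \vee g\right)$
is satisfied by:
  {e: True, b: True, g: False, p: False}


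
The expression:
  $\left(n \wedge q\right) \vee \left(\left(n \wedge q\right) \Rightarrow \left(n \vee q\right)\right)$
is always true.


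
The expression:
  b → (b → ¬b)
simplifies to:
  ¬b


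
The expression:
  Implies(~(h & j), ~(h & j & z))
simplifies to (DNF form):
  True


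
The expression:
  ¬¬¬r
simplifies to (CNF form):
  ¬r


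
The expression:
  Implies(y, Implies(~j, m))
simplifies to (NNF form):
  j | m | ~y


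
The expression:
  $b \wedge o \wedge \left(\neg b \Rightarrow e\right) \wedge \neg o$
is never true.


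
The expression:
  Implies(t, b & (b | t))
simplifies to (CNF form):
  b | ~t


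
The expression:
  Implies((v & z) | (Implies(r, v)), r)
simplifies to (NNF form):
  r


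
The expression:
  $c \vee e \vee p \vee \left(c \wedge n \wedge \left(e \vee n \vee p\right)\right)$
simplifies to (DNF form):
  $c \vee e \vee p$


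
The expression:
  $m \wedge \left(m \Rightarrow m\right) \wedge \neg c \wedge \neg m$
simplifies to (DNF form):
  $\text{False}$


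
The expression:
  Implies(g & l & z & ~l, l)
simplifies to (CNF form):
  True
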